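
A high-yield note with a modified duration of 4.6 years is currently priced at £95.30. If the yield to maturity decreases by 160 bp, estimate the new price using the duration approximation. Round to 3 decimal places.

Duration approximation: ΔP/P ≈ -D_mod · Δy = -4.6 × (-0.016) = +0.073600.
New price ≈ 95.30 × (1 + 0.073600) = 102.31408.

£102.314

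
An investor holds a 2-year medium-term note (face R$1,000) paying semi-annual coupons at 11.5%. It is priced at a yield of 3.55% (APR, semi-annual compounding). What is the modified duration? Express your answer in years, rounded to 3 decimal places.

1.822 years

Periodic yield y = 0.01775. First find Macaulay duration:
  t   CF        PV=CF/(1+0.01775)^t    t·PV
  1        57.50        56.4972        56.4972
  2        57.50        55.5118       111.0237
  3        57.50        54.5437       163.6311
  4     1,057.50       985.6346     3,942.5383
  Σ                  1,152.1873     4,273.6902
P = 1,152.1873; Macaulay duration = 4,273.6902 / 1,152.1873 = 3.70920 half-year periods = 1.85460 years.
Modified duration = D_Mac / (1 + y) = 1.85460 / 1.01775 = 1.82225 years.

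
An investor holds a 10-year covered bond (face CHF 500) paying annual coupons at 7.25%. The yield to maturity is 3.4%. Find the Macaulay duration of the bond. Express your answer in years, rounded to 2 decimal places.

Periodic yield y = 0.034. Discount each cash flow and weight by its year:
  t   CF        PV=CF/(1+0.034)^t    t·PV
  1        36.25        35.0580        35.0580
  2        36.25        33.9052        67.8105
  3        36.25        32.7904        98.3711
  4        36.25        31.7122       126.8486
  5        36.25        30.6694       153.3470
  6        36.25        29.6609       177.9656
  7        36.25        28.6856       200.7993
  8        36.25        27.7424       221.9390
  9        36.25        26.8302       241.4714
  10      536.25       383.8503     3,838.5033
  Σ                    660.9046     5,162.1139
Price P = Σ PV = 660.9046.
Macaulay duration = Σ(t·PV) / P = 5,162.1139 / 660.9046 = 7.81068 years.

7.81 years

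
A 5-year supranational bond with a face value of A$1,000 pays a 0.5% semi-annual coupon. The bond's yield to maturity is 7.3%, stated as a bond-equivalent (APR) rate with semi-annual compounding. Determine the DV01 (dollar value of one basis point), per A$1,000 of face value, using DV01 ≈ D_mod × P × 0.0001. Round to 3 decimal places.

Periodic yield y = 0.0365.
  t   CF        PV=CF/(1+0.0365)^t    t·PV
  1         2.50         2.4120         2.4120
  2         2.50         2.3270         4.6541
  3         2.50         2.2451         6.7352
  4         2.50         2.1660         8.6641
  5         2.50         2.0897        10.4487
  6         2.50         2.0162        12.0969
  7         2.50         1.9452        13.6161
  8         2.50         1.8767        15.0133
  9         2.50         1.8106        16.2952
  10    1,002.50       700.4729     7,004.7287
  Σ                    719.3613     7,094.6642
P = 719.3613; D_Mac = 9.86245 half-year periods = 4.93122 yrs; D_mod = 4.75757 yrs.
DV01 ≈ 4.75757 × 719.3613 × 0.0001 = 0.342241.

A$0.342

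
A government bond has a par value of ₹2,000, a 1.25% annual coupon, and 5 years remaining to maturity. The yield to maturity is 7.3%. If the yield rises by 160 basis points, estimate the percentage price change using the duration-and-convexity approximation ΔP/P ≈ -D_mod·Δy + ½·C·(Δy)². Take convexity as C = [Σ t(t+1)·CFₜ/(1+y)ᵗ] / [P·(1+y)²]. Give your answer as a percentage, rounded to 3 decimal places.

-6.920%

With y = 0.073:
  t   CF        PV=CF/(1+0.073)^t    t·PV        t(t+1)·PV
  1        25.00        23.2992        23.2992          46.5983
  2        25.00        21.7140        43.4281         130.2842
  3        25.00        20.2368        60.7103         242.8410
  4        25.00        18.8600        75.4399         377.1995
  5     2,025.00     1,423.7260     7,118.6300      42,711.7802
  Σ                  1,507.8359     7,321.5074      43,508.7032
P = 1,507.8359; D_Mac = 4.85564 yrs; D_mod = 4.52529 yrs; C = 25.06240.
Duration effect: -4.52529 × (+0.016) = -0.072405
Convexity effect: 0.5 × 25.06240 × (0.016)² = +0.0032080
ΔP/P ≈ -0.072405 + 0.0032080 = -0.069197 = -6.9197%.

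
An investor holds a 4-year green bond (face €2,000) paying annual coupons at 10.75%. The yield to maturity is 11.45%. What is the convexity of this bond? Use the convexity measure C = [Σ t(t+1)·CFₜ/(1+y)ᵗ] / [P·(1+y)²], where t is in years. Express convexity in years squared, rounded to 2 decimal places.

13.17

With y = 0.1145:
  t   CF        PV=CF/(1+0.1145)^t    t·PV        t(t+1)·PV
  1       215.00       192.9116       192.9116         385.8232
  2       215.00       173.0925       346.1851       1,038.5552
  3       215.00       155.3096       465.9287       1,863.7149
  4     2,215.00     1,435.6661     5,742.6643      28,713.3216
  Σ                  1,956.9798     6,747.6897      32,001.4149
P = 1,956.9798.
Convexity = Σ t(t+1)·PV / [P·(1+y)²] = 32,001.4149 / (1,956.9798 × 1.242110) = 13.16506.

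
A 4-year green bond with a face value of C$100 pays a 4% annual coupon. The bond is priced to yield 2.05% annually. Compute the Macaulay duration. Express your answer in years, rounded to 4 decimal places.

Periodic yield y = 0.0205. Discount each cash flow and weight by its year:
  t   CF        PV=CF/(1+0.0205)^t    t·PV
  1         4.00         3.9196         3.9196
  2         4.00         3.8409         7.6818
  3         4.00         3.7638        11.2913
  4       104.00        95.8918       383.5671
  Σ                    107.4161       406.4598
Price P = Σ PV = 107.4161.
Macaulay duration = Σ(t·PV) / P = 406.4598 / 107.4161 = 3.78398 years.

3.7840 years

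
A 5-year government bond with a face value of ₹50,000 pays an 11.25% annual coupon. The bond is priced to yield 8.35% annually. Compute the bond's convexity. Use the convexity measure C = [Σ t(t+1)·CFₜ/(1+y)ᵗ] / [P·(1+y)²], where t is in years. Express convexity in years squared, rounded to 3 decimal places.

With y = 0.0835:
  t   CF        PV=CF/(1+0.0835)^t    t·PV        t(t+1)·PV
  1     5,625.00     5,191.5090     5,191.5090      10,383.0180
  2     5,625.00     4,791.4250     9,582.8500      28,748.5501
  3     5,625.00     4,422.1735    13,266.5206      53,066.0823
  4     5,625.00     4,081.3784    16,325.5137      81,627.5685
  5    55,625.00    37,249.9287   186,249.6435   1,117,497.8608
  Σ                 55,736.4146   230,616.0367   1,291,323.0795
P = 55,736.4146.
Convexity = Σ t(t+1)·PV / [P·(1+y)²] = 1,291,323.0795 / (55,736.4146 × 1.173972) = 19.73504.

19.735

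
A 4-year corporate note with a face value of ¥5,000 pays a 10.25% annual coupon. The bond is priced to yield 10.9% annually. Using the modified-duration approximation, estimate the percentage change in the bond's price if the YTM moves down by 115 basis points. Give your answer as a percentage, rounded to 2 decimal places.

Periodic yield y = 0.109. Modified duration first:
  t   CF        PV=CF/(1+0.109)^t    t·PV
  1       512.50       462.1280       462.1280
  2       512.50       416.7070       833.4140
  3       512.50       375.7502     1,127.2506
  4     5,512.50     3,644.3696    14,577.4785
  Σ                  4,898.9549    17,000.2711
P = 4,898.9549; D_Mac = 3.47018 yrs; D_mod = 3.47018/(1+0.109) = 3.12911 yrs.
ΔP/P ≈ -D_mod · Δy = -3.12911 × (-0.0115) = +0.035985 = +3.5985%.

+3.60%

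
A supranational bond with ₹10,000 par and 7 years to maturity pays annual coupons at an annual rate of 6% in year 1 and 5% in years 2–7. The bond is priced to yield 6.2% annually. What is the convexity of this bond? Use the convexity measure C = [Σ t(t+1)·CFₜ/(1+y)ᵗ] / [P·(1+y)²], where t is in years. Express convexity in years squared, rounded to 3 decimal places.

With y = 0.062:
  t   CF        PV=CF/(1+0.062)^t    t·PV        t(t+1)·PV
  1       600.00       564.9718       564.9718       1,129.9435
  2       500.00       443.3237       886.6474       2,659.9423
  3       500.00       417.4423     1,252.3269       5,009.3076
  4       500.00       393.0718     1,572.2874       7,861.4369
  5       500.00       370.1241     1,850.6207      11,103.7244
  6       500.00       348.5161     2,091.0969      14,637.6782
  7    10,500.00     6,891.5622    48,240.9356     385,927.4846
  Σ                  9,429.0121    56,458.8867     428,329.5176
P = 9,429.0121.
Convexity = Σ t(t+1)·PV / [P·(1+y)²] = 428,329.5176 / (9,429.0121 × 1.127844) = 40.27752.

40.278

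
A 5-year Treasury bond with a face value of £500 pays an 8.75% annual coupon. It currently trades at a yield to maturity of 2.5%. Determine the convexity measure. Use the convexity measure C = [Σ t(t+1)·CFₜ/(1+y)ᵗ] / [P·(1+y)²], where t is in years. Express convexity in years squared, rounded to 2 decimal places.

With y = 0.025:
  t   CF        PV=CF/(1+0.025)^t    t·PV        t(t+1)·PV
  1        43.75        42.6829        42.6829          85.3659
  2        43.75        41.6419        83.2838         249.8513
  3        43.75        40.6262       121.8787         487.5147
  4        43.75        39.6353       158.5414         792.7068
  5       543.75       480.5958     2,402.9788      14,417.8731
  Σ                    645.1821     2,809.3656      16,033.3117
P = 645.1821.
Convexity = Σ t(t+1)·PV / [P·(1+y)²] = 16,033.3117 / (645.1821 × 1.050625) = 23.65338.

23.65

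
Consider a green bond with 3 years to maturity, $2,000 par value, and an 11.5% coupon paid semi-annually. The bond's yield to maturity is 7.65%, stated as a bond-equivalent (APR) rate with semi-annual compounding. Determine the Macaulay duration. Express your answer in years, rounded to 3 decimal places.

2.641 years

Periodic yield y = 0.03825. Discount each cash flow and weight by its period:
  t   CF        PV=CF/(1+0.03825)^t    t·PV
  1       115.00       110.7633       110.7633
  2       115.00       106.6827       213.3654
  3       115.00       102.7524       308.2572
  4       115.00        98.9669       395.8677
  5       115.00        95.3209       476.6045
  6     2,115.00     1,688.4909    10,130.9456
  Σ                  2,202.9772    11,635.8037
Price P = Σ PV = 2,202.9772.
Macaulay duration = Σ(t·PV) / P = 11,635.8037 / 2,202.9772 = 5.28185 half-year periods.
In years: 5.28185 / 2 = 2.64093 years.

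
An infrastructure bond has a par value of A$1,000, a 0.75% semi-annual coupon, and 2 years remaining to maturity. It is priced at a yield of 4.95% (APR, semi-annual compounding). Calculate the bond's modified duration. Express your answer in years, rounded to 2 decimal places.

1.94 years

Periodic yield y = 0.02475. First find Macaulay duration:
  t   CF        PV=CF/(1+0.02475)^t    t·PV
  1         3.75         3.6594         3.6594
  2         3.75         3.5710         7.1421
  3         3.75         3.4848        10.4544
  4     1,003.75       910.2357     3,640.9427
  Σ                    920.9509     3,662.1986
P = 920.9509; Macaulay duration = 3,662.1986 / 920.9509 = 3.97654 half-year periods = 1.98827 years.
Modified duration = D_Mac / (1 + y) = 1.98827 / 1.02475 = 1.94025 years.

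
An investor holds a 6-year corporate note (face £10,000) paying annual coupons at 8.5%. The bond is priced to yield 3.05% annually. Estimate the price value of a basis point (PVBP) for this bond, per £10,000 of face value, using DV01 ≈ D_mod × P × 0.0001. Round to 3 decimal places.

Periodic yield y = 0.0305.
  t   CF        PV=CF/(1+0.0305)^t    t·PV
  1       850.00       824.8423       824.8423
  2       850.00       800.4292     1,600.8584
  3       850.00       776.7387     2,330.2161
  4       850.00       753.7493     3,014.9973
  5       850.00       731.4404     3,657.2020
  6    10,850.00     9,060.2830    54,361.6978
  Σ                 12,947.4829    65,789.8139
P = 12,947.4829; D_Mac = 5.08128 yrs; D_mod = 4.93089 yrs.
DV01 ≈ 4.93089 × 12,947.4829 × 0.0001 = 6.384261.

£6.384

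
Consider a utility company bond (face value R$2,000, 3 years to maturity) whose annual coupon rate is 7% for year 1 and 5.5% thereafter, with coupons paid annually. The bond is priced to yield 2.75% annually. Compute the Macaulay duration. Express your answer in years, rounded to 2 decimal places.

2.83 years

Periodic yield y = 0.0275. Discount each cash flow and weight by its year:
  t   CF        PV=CF/(1+0.0275)^t    t·PV
  1       140.00       136.2530       136.2530
  2       110.00       104.1907       208.3814
  3     2,110.00     1,945.0777     5,835.2332
  Σ                  2,185.5215     6,179.8677
Price P = Σ PV = 2,185.5215.
Macaulay duration = Σ(t·PV) / P = 6,179.8677 / 2,185.5215 = 2.82764 years.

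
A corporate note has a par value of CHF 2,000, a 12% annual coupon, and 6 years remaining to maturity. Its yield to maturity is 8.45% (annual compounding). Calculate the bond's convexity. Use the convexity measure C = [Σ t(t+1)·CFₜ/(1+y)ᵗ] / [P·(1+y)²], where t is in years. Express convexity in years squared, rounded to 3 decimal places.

25.619

With y = 0.0845:
  t   CF        PV=CF/(1+0.0845)^t    t·PV        t(t+1)·PV
  1       240.00       221.3001       221.3001         442.6003
  2       240.00       204.0573       408.1146       1,224.3438
  3       240.00       188.1579       564.4738       2,257.8954
  4       240.00       173.4974       693.9897       3,469.9484
  5       240.00       159.9792       799.8959       4,799.3753
  6     2,240.00     1,376.7994     8,260.7966      57,825.5764
  Σ                  2,323.7914    10,948.5708      70,019.7396
P = 2,323.7914.
Convexity = Σ t(t+1)·PV / [P·(1+y)²] = 70,019.7396 / (2,323.7914 × 1.176140) = 25.61912.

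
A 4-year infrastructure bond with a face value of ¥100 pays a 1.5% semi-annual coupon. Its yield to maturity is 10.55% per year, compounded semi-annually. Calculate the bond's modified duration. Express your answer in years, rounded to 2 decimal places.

3.68 years

Periodic yield y = 0.05275. First find Macaulay duration:
  t   CF        PV=CF/(1+0.05275)^t    t·PV
  1         0.75         0.7124         0.7124
  2         0.75         0.6767         1.3534
  3         0.75         0.6428         1.9284
  4         0.75         0.6106         2.4424
  5         0.75         0.5800         2.9000
  6         0.75         0.5509         3.3057
  7         0.75         0.5233         3.6634
  8       100.75        66.7795       534.2359
  Σ                     71.0763       550.5417
P = 71.0763; Macaulay duration = 550.5417 / 71.0763 = 7.74578 half-year periods = 3.87289 years.
Modified duration = D_Mac / (1 + y) = 3.87289 / 1.05275 = 3.67883 years.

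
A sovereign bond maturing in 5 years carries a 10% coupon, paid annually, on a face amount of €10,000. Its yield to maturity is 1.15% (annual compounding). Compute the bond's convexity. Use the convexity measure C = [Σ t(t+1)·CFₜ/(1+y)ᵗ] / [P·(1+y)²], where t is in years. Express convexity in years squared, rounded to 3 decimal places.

23.976

With y = 0.0115:
  t   CF        PV=CF/(1+0.0115)^t    t·PV        t(t+1)·PV
  1     1,000.00       988.6307       988.6307       1,977.2615
  2     1,000.00       977.3908     1,954.7815       5,864.3445
  3     1,000.00       966.2785     2,898.8356      11,595.3426
  4     1,000.00       955.2927     3,821.1707      19,105.8537
  5    11,000.00    10,388.7489    51,943.7445     311,662.4672
  Σ                 14,276.3416    61,607.1632     350,205.2695
P = 14,276.3416.
Convexity = Σ t(t+1)·PV / [P·(1+y)²] = 350,205.2695 / (14,276.3416 × 1.023132) = 23.97585.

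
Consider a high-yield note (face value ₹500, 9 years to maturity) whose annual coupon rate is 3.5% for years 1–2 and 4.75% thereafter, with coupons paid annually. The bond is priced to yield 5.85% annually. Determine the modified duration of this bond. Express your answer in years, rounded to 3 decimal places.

Periodic yield y = 0.0585. First find Macaulay duration:
  t   CF        PV=CF/(1+0.0585)^t    t·PV
  1        17.50        16.5328        16.5328
  2        17.50        15.6191        31.2382
  3        23.75        20.0259        60.0776
  4        23.75        18.9191        75.6763
  5        23.75        17.8735        89.3674
  6        23.75        16.8857       101.3141
  7        23.75        15.9525       111.6672
  8        23.75        15.0708       120.5665
  9       523.75       313.9831     2,825.8479
  Σ                    450.8624     3,432.2881
P = 450.8624; Macaulay duration = 3,432.2881 / 450.8624 = 7.61272 years.
Modified duration = D_Mac / (1 + y) = 7.61272 / 1.0585 = 7.19199 years.

7.192 years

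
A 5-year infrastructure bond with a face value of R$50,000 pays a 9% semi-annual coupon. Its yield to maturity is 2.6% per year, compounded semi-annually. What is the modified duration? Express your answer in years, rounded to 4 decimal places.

Periodic yield y = 0.013. First find Macaulay duration:
  t   CF        PV=CF/(1+0.013)^t    t·PV
  1     2,250.00     2,221.1254     2,221.1254
  2     2,250.00     2,192.6213     4,385.2426
  3     2,250.00     2,164.4830     6,493.4490
  4     2,250.00     2,136.7058     8,546.8234
  5     2,250.00     2,109.2851    10,546.4257
  6     2,250.00     2,082.2163    12,493.2979
  7     2,250.00     2,055.4949    14,388.4642
  8     2,250.00     2,029.1164    16,232.9310
  9     2,250.00     2,003.0764    18,027.6874
  10   52,250.00    45,918.9386   459,189.3863
  Σ                 64,913.0632   552,524.8328
P = 64,913.0632; Macaulay duration = 552,524.8328 / 64,913.0632 = 8.51177 half-year periods = 4.25588 years.
Modified duration = D_Mac / (1 + y) = 4.25588 / 1.013 = 4.20127 years.

4.2013 years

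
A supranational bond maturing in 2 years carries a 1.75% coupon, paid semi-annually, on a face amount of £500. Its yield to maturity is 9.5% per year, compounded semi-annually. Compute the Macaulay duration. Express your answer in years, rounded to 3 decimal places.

1.972 years

Periodic yield y = 0.0475. Discount each cash flow and weight by its period:
  t   CF        PV=CF/(1+0.0475)^t    t·PV
  1        4.375         4.1766         4.1766
  2        4.375         3.9872         7.9744
  3        4.375         3.8064        11.4192
  4      504.375       418.9261     1,675.7044
  Σ                    430.8963     1,699.2747
Price P = Σ PV = 430.8963.
Macaulay duration = Σ(t·PV) / P = 1,699.2747 / 430.8963 = 3.94358 half-year periods.
In years: 3.94358 / 2 = 1.97179 years.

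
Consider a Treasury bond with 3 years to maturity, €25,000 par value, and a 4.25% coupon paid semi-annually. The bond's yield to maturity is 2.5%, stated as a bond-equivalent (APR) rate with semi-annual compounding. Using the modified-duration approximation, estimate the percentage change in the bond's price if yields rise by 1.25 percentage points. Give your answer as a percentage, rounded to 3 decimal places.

-3.522%

Periodic yield y = 0.0125. Modified duration first:
  t   CF        PV=CF/(1+0.0125)^t    t·PV
  1       531.25       524.6914       524.6914
  2       531.25       518.2137     1,036.4274
  3       531.25       511.8160     1,535.4480
  4       531.25       505.4973     2,021.9891
  5       531.25       499.2566     2,496.2828
  6    25,531.25    23,697.4648   142,184.7888
  Σ                 26,256.9397   149,799.6274
P = 26,256.9397; D_Mac = 5.70514 half-year periods = 2.85257 yrs; D_mod = 2.85257/(1+0.0125) = 2.81736 yrs.
ΔP/P ≈ -D_mod · Δy = -2.81736 × (+0.0125) = -0.035217 = -3.5217%.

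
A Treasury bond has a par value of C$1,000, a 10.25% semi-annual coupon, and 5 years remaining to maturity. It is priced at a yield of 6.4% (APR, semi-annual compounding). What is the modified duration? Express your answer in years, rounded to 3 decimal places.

3.987 years

Periodic yield y = 0.032. First find Macaulay duration:
  t   CF        PV=CF/(1+0.032)^t    t·PV
  1        51.25        49.6609        49.6609
  2        51.25        48.1210        96.2420
  3        51.25        46.6289       139.8866
  4        51.25        45.1830       180.7320
  5        51.25        43.7820       218.9099
  6        51.25        42.4244       254.5464
  7        51.25        41.1089       287.7624
  8        51.25        39.8342       318.6737
  9        51.25        38.5990       347.3914
  10    1,051.25       767.2008     7,672.0078
  Σ                  1,162.5430     9,565.8130
P = 1,162.5430; Macaulay duration = 9,565.8130 / 1,162.5430 = 8.22835 half-year periods = 4.11418 years.
Modified duration = D_Mac / (1 + y) = 4.11418 / 1.032 = 3.98660 years.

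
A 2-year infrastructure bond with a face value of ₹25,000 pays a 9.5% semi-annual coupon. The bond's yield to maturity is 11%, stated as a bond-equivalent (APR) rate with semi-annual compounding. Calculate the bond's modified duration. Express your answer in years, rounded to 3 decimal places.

1.769 years

Periodic yield y = 0.055. First find Macaulay duration:
  t   CF        PV=CF/(1+0.055)^t    t·PV
  1     1,187.50     1,125.5924     1,125.5924
  2     1,187.50     1,066.9122     2,133.8245
  3     1,187.50     1,011.2912     3,033.8737
  4    26,187.50    21,138.9885    84,555.9539
  Σ                 24,342.7844    90,849.2444
P = 24,342.7844; Macaulay duration = 90,849.2444 / 24,342.7844 = 3.73208 half-year periods = 1.86604 years.
Modified duration = D_Mac / (1 + y) = 1.86604 / 1.055 = 1.76876 years.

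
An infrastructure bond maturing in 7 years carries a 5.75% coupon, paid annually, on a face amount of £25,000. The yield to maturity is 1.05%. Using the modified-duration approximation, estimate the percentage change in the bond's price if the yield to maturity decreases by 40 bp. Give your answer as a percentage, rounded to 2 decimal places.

Periodic yield y = 0.0105. Modified duration first:
  t   CF        PV=CF/(1+0.0105)^t    t·PV
  1     1,437.50     1,422.5631     1,422.5631
  2     1,437.50     1,407.7814     2,815.5628
  3     1,437.50     1,393.1533     4,179.4598
  4     1,437.50     1,378.6772     5,514.7087
  5     1,437.50     1,364.3515     6,821.7574
  6     1,437.50     1,350.1746     8,101.0478
  7    26,437.50    24,573.4515   172,014.1603
  Σ                 32,890.1525   200,869.2598
P = 32,890.1525; D_Mac = 6.10728 yrs; D_mod = 6.10728/(1+0.0105) = 6.04382 yrs.
ΔP/P ≈ -D_mod · Δy = -6.04382 × (-0.004) = +0.024175 = +2.4175%.

+2.42%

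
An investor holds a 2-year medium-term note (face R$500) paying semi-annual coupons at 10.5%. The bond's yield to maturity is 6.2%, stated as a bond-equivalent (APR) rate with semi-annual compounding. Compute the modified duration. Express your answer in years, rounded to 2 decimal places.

Periodic yield y = 0.031. First find Macaulay duration:
  t   CF        PV=CF/(1+0.031)^t    t·PV
  1        26.25        25.4607        25.4607
  2        26.25        24.6952        49.3903
  3        26.25        23.9526        71.8579
  4       526.25       465.7549     1,863.0197
  Σ                    539.8634     2,009.7286
P = 539.8634; Macaulay duration = 2,009.7286 / 539.8634 = 3.72266 half-year periods = 1.86133 years.
Modified duration = D_Mac / (1 + y) = 1.86133 / 1.031 = 1.80536 years.

1.81 years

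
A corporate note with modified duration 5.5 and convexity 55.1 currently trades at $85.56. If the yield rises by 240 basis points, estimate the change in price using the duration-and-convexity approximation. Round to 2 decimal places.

-$9.94

Duration effect: -D_mod·Δy = -5.5 × (+0.024) = -0.132000
Convexity effect: ½·C·(Δy)² = 0.5 × 55.1 × (0.024)² = +0.0158688
ΔP/P ≈ -0.132000 + 0.0158688 = -0.1161312
ΔP ≈ 85.56 × (-0.1161312) = -9.936185472.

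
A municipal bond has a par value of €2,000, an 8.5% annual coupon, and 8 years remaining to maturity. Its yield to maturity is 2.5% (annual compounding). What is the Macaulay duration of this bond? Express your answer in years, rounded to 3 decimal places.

Periodic yield y = 0.025. Discount each cash flow and weight by its year:
  t   CF        PV=CF/(1+0.025)^t    t·PV
  1       170.00       165.8537       165.8537
  2       170.00       161.8084       323.6169
  3       170.00       157.8619       473.5857
  4       170.00       154.0116       616.0464
  5       170.00       150.2552       751.2761
  6       170.00       146.5905       879.5428
  7       170.00       143.0151     1,001.1056
  8     2,170.00     1,781.0201    14,248.1605
  Σ                  2,860.4165    18,459.1877
Price P = Σ PV = 2,860.4165.
Macaulay duration = Σ(t·PV) / P = 18,459.1877 / 2,860.4165 = 6.45332 years.

6.453 years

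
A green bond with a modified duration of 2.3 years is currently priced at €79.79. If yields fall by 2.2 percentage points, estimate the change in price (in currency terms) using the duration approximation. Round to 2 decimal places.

+€4.04

Duration approximation: ΔP/P ≈ -D_mod · Δy = -2.3 × (-0.022) = +0.050600.
ΔP ≈ 79.79 × (+0.050600) = +4.037374.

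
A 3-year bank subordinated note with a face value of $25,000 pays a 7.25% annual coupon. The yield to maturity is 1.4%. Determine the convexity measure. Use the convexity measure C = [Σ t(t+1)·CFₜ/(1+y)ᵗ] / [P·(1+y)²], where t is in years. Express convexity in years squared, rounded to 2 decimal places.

With y = 0.014:
  t   CF        PV=CF/(1+0.014)^t    t·PV        t(t+1)·PV
  1     1,812.50     1,787.4753     1,787.4753       3,574.9507
  2     1,812.50     1,762.7962     3,525.5924      10,576.7772
  3    26,812.50    25,717.1859    77,151.5578     308,606.2310
  Σ                 29,267.4575    82,464.6255     322,757.9589
P = 29,267.4575.
Convexity = Σ t(t+1)·PV / [P·(1+y)²] = 322,757.9589 / (29,267.4575 × 1.028196) = 10.72546.

10.73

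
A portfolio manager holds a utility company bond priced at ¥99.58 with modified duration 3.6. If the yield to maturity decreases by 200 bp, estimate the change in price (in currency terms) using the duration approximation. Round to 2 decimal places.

+¥7.17

Duration approximation: ΔP/P ≈ -D_mod · Δy = -3.6 × (-0.02) = +0.072000.
ΔP ≈ 99.58 × (+0.072000) = +7.16976.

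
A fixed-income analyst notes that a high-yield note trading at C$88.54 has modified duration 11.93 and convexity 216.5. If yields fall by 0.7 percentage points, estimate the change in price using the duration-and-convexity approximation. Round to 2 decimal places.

Duration effect: -D_mod·Δy = -11.93 × (-0.007) = +0.083510
Convexity effect: ½·C·(Δy)² = 0.5 × 216.5 × (-0.007)² = +0.00530425
ΔP/P ≈ +0.083510 + 0.00530425 = +0.08881425
ΔP ≈ 88.54 × (+0.08881425) = +7.863613695.

+C$7.86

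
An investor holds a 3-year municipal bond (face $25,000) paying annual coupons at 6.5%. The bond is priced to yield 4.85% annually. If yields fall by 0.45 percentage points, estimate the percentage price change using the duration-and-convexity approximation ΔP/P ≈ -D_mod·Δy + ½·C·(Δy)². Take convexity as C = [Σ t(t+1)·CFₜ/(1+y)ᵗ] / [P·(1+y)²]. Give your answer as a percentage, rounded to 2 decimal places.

+1.22%

With y = 0.0485:
  t   CF        PV=CF/(1+0.0485)^t    t·PV        t(t+1)·PV
  1     1,625.00     1,549.8331     1,549.8331       3,099.6662
  2     1,625.00     1,478.1432     2,956.2863       8,868.8589
  3    26,625.00    23,098.5284    69,295.5852     277,182.3408
  Σ                 26,126.5046    73,801.7046     289,150.8659
P = 26,126.5046; D_Mac = 2.82478 yrs; D_mod = 2.69412 yrs; C = 10.06714.
Duration effect: -2.69412 × (-0.0045) = +0.012124
Convexity effect: 0.5 × 10.06714 × (-0.0045)² = +0.0001019
ΔP/P ≈ +0.012124 + 0.0001019 = +0.012225 = +1.2225%.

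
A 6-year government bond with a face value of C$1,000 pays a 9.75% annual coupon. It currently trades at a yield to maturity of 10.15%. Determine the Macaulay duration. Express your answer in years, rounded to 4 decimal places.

4.8038 years

Periodic yield y = 0.1015. Discount each cash flow and weight by its year:
  t   CF        PV=CF/(1+0.1015)^t    t·PV
  1        97.50        88.5157        88.5157
  2        97.50        80.3592       160.7184
  3        97.50        72.9543       218.8630
  4        97.50        66.2318       264.9272
  5        97.50        60.1287       300.6437
  6     1,097.50       614.4655     3,686.7931
  Σ                    982.6553     4,720.4611
Price P = Σ PV = 982.6553.
Macaulay duration = Σ(t·PV) / P = 4,720.4611 / 982.6553 = 4.80378 years.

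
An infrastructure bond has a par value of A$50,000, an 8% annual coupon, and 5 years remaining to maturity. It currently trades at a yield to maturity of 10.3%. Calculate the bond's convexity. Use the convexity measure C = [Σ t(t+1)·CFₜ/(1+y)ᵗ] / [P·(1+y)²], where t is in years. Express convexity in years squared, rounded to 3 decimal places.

19.959

With y = 0.103:
  t   CF        PV=CF/(1+0.103)^t    t·PV        t(t+1)·PV
  1     4,000.00     3,626.4733     3,626.4733       7,252.9465
  2     4,000.00     3,287.8271     6,575.6541      19,726.9624
  3     4,000.00     2,980.8042     8,942.4127      35,769.6508
  4     4,000.00     2,702.4517    10,809.8068      54,049.0341
  5    54,000.00    33,076.2448   165,381.2240     992,287.3442
  Σ                 45,673.8011   195,335.5709   1,109,085.9380
P = 45,673.8011.
Convexity = Σ t(t+1)·PV / [P·(1+y)²] = 1,109,085.9380 / (45,673.8011 × 1.216609) = 19.95938.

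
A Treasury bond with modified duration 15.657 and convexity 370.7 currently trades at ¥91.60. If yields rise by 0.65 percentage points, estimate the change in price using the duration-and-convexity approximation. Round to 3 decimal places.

-¥8.605

Duration effect: -D_mod·Δy = -15.657 × (+0.0065) = -0.1017705
Convexity effect: ½·C·(Δy)² = 0.5 × 370.7 × (0.0065)² = +0.0078310375
ΔP/P ≈ -0.1017705 + 0.0078310375 = -0.0939394625
ΔP ≈ 91.60 × (-0.0939394625) = -8.604854765.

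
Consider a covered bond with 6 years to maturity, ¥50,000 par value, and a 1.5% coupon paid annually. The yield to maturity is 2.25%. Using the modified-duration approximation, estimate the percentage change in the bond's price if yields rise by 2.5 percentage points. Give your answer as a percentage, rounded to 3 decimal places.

-14.125%

Periodic yield y = 0.0225. Modified duration first:
  t   CF        PV=CF/(1+0.0225)^t    t·PV
  1       750.00       733.4963       733.4963
  2       750.00       717.3558     1,434.7117
  3       750.00       701.5705     2,104.7115
  4       750.00       686.1325     2,744.5300
  5       750.00       671.0342     3,355.1712
  6    50,750.00    44,407.4818   266,444.8908
  Σ                 47,917.0712   276,817.5115
P = 47,917.0712; D_Mac = 5.77701 yrs; D_mod = 5.77701/(1+0.0225) = 5.64989 yrs.
ΔP/P ≈ -D_mod · Δy = -5.64989 × (+0.025) = -0.141247 = -14.1247%.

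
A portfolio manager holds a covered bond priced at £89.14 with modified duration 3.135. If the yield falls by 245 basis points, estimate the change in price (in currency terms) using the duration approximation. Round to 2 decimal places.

Duration approximation: ΔP/P ≈ -D_mod · Δy = -3.135 × (-0.0245) = +0.0768075.
ΔP ≈ 89.14 × (+0.0768075) = +6.84662055.

+£6.85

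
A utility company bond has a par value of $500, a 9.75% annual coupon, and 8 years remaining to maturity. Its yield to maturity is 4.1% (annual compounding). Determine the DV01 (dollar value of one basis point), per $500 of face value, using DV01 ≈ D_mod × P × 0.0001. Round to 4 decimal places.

$0.4133

Periodic yield y = 0.041.
  t   CF        PV=CF/(1+0.041)^t    t·PV
  1        48.75        46.8300        46.8300
  2        48.75        44.9856        89.9711
  3        48.75        43.2138       129.6414
  4        48.75        41.5118       166.0473
  5        48.75        39.8769       199.3843
  6        48.75        38.3063       229.8378
  7        48.75        36.7976       257.5832
  8       548.75       397.8952     3,183.1616
  Σ                    689.4171     4,302.4567
P = 689.4171; D_Mac = 6.24072 yrs; D_mod = 5.99492 yrs.
DV01 ≈ 5.99492 × 689.4171 × 0.0001 = 0.413300.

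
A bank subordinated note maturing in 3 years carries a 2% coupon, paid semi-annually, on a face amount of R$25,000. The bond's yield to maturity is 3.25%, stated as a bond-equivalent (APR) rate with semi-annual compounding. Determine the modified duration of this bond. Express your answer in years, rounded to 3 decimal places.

2.878 years

Periodic yield y = 0.01625. First find Macaulay duration:
  t   CF        PV=CF/(1+0.01625)^t    t·PV
  1       250.00       246.0025       246.0025
  2       250.00       242.0688       484.1377
  3       250.00       238.1981       714.5944
  4       250.00       234.3893       937.5572
  5       250.00       230.6414     1,153.2069
  6    25,250.00    22,922.2915   137,533.7489
  Σ                 24,113.5916   141,069.2475
P = 24,113.5916; Macaulay duration = 141,069.2475 / 24,113.5916 = 5.85020 half-year periods = 2.92510 years.
Modified duration = D_Mac / (1 + y) = 2.92510 / 1.01625 = 2.87833 years.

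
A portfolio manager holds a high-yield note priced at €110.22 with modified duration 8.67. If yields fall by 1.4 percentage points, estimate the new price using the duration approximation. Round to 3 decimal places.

Duration approximation: ΔP/P ≈ -D_mod · Δy = -8.67 × (-0.014) = +0.121380.
New price ≈ 110.22 × (1 + 0.121380) = 123.5985036.

€123.599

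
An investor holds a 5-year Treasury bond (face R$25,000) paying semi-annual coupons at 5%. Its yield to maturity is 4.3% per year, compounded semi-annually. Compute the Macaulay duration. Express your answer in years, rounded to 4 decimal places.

4.4949 years

Periodic yield y = 0.0215. Discount each cash flow and weight by its period:
  t   CF        PV=CF/(1+0.0215)^t    t·PV
  1       625.00       611.8453       611.8453
  2       625.00       598.9675     1,197.9350
  3       625.00       586.3608     1,759.0823
  4       625.00       574.0194     2,296.0774
  5       625.00       561.9377     2,809.6885
  6       625.00       550.1103     3,300.6619
  7       625.00       538.5319     3,769.7232
  8       625.00       527.1971     4,217.5772
  9       625.00       516.1010     4,644.9088
  10   25,625.00    20,714.7723   207,147.7233
  Σ                 25,779.8433   231,755.2228
Price P = Σ PV = 25,779.8433.
Macaulay duration = Σ(t·PV) / P = 231,755.2228 / 25,779.8433 = 8.98978 half-year periods.
In years: 8.98978 / 2 = 4.49489 years.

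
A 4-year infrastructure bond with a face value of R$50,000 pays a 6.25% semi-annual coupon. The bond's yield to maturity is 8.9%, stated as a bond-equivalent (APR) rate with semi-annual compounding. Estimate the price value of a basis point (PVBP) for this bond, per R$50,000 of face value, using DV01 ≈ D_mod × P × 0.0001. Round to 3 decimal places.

R$15.628

Periodic yield y = 0.0445.
  t   CF        PV=CF/(1+0.0445)^t    t·PV
  1     1,562.50     1,495.9311     1,495.9311
  2     1,562.50     1,432.1982     2,864.3965
  3     1,562.50     1,371.1807     4,113.5421
  4     1,562.50     1,312.7628     5,251.0510
  5     1,562.50     1,256.8337     6,284.1683
  6     1,562.50     1,203.2874     7,219.7243
  7     1,562.50     1,152.0224     8,064.1567
  8    51,562.50    36,397.0689   291,176.5516
  Σ                 45,621.2851   326,469.5215
P = 45,621.2851; D_Mac = 7.15608 half-year periods = 3.57804 yrs; D_mod = 3.42560 yrs.
DV01 ≈ 3.42560 × 45,621.2851 × 0.0001 = 15.628029.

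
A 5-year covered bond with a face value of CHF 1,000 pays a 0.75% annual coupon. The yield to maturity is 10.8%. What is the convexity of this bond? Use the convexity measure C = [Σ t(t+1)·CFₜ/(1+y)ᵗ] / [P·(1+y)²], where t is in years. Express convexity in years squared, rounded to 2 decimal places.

With y = 0.108:
  t   CF        PV=CF/(1+0.108)^t    t·PV        t(t+1)·PV
  1         7.50         6.7690         6.7690          13.5379
  2         7.50         6.1092        12.2183          36.6550
  3         7.50         5.5137        16.5411          66.1642
  4         7.50         4.9763        19.9050          99.5250
  5     1,007.50       603.3180     3,016.5898      18,099.5388
  Σ                    626.6860     3,072.0231      18,315.4209
P = 626.6860.
Convexity = Σ t(t+1)·PV / [P·(1+y)²] = 18,315.4209 / (626.6860 × 1.227664) = 23.80605.

23.81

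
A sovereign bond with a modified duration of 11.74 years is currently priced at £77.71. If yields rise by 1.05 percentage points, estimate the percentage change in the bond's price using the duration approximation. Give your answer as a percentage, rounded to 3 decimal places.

Duration approximation: ΔP/P ≈ -D_mod · Δy = -11.74 × (+0.0105) = -0.123270.
As a percentage: -12.3270%.

-12.327%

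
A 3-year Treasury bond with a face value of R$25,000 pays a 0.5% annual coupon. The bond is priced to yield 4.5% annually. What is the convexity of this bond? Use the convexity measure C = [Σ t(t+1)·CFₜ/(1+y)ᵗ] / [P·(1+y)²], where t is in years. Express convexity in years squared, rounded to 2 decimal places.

With y = 0.045:
  t   CF        PV=CF/(1+0.045)^t    t·PV        t(t+1)·PV
  1       125.00       119.6172       119.6172         239.2344
  2       125.00       114.4662       228.9325         686.7975
  3    25,125.00    22,016.9522    66,050.8565     264,203.4261
  Σ                 22,251.0356    66,399.4062     265,129.4580
P = 22,251.0356.
Convexity = Σ t(t+1)·PV / [P·(1+y)²] = 265,129.4580 / (22,251.0356 × 1.092025) = 10.91127.

10.91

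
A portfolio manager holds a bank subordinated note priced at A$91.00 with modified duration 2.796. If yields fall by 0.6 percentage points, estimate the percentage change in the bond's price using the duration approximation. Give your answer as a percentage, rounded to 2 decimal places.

Duration approximation: ΔP/P ≈ -D_mod · Δy = -2.796 × (-0.006) = +0.016776.
As a percentage: +1.6776%.

+1.68%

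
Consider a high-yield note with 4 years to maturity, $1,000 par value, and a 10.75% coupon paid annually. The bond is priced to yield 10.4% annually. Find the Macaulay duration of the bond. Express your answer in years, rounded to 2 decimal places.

Periodic yield y = 0.104. Discount each cash flow and weight by its year:
  t   CF        PV=CF/(1+0.104)^t    t·PV
  1       107.50        97.3732        97.3732
  2       107.50        88.2004       176.4007
  3       107.50        79.8916       239.6749
  4     1,107.50       745.5340     2,982.1359
  Σ                  1,010.9991     3,495.5847
Price P = Σ PV = 1,010.9991.
Macaulay duration = Σ(t·PV) / P = 3,495.5847 / 1,010.9991 = 3.45755 years.

3.46 years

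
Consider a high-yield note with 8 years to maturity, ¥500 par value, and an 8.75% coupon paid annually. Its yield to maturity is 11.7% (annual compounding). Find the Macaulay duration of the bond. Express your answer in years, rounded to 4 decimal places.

5.8997 years

Periodic yield y = 0.117. Discount each cash flow and weight by its year:
  t   CF        PV=CF/(1+0.117)^t    t·PV
  1        43.75        39.1674        39.1674
  2        43.75        35.0648        70.1297
  3        43.75        31.3920        94.1759
  4        43.75        28.1038       112.4153
  5        43.75        25.1601       125.8005
  6        43.75        22.5247       135.1482
  7        43.75        20.1654       141.1575
  8       543.75       224.3747     1,794.9976
  Σ                    425.9529     2,512.9920
Price P = Σ PV = 425.9529.
Macaulay duration = Σ(t·PV) / P = 2,512.9920 / 425.9529 = 5.89969 years.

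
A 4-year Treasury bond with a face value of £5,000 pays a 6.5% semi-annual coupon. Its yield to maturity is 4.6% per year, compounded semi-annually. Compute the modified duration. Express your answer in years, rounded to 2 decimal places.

Periodic yield y = 0.023. First find Macaulay duration:
  t   CF        PV=CF/(1+0.023)^t    t·PV
  1       162.50       158.8465       158.8465
  2       162.50       155.2752       310.5504
  3       162.50       151.7842       455.3525
  4       162.50       148.3716       593.4865
  5       162.50       145.0358       725.1790
  6       162.50       141.7750       850.6498
  7       162.50       138.5875       970.1122
  8     5,162.50     4,303.8289    34,430.6310
  Σ                  5,343.5046    38,494.8079
P = 5,343.5046; Macaulay duration = 38,494.8079 / 5,343.5046 = 7.20404 half-year periods = 3.60202 years.
Modified duration = D_Mac / (1 + y) = 3.60202 / 1.023 = 3.52103 years.

3.52 years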